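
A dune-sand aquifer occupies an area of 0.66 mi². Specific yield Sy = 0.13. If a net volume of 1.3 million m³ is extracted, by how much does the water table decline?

A = 0.66 mi² = 1.709 × 10^6 m²
ΔV = 1.3 million m³ = 1.3 × 10^6 m³
Δh = ΔV / (Sy × A) = 1.3 × 10^6 m³ / (0.13 × 1.709 × 10^6 m²) = 5.85 m

Δh ≈ 5.85 m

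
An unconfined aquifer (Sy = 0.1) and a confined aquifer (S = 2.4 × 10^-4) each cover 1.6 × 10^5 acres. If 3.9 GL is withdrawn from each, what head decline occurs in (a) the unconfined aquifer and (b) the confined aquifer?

A = 1.6 × 10^5 acres = 6.475 × 10^8 m²
ΔV = 3.9 GL = 3.9 × 10^6 m³
Unconfined: Δh_u = ΔV/(Sy·A) = 3.9 × 10^6/(0.1 × 6.475 × 10^8) = 0.06023 m
Confined: Δh_c = ΔV/(S·A) = 3.9 × 10^6/(2.4 × 10^-4 × 6.475 × 10^8) = 25.1 m

Δh_u ≈ 0.0602 m; Δh_c ≈ 25.1 m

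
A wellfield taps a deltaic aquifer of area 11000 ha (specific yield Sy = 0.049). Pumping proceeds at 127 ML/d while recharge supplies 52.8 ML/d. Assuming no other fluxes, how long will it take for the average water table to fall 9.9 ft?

A = 11000 ha = 1.1 × 10^8 m²
Δh = 9.9 ft = 3.018 m
ΔV = Sy × A × Δh = 0.049 × 1.1 × 10^8 × 3.018 = 1.626 × 10^7 m³
Net withdrawal = 127 − 52.8 = 74.2 ML/d = 74200 m³/d
t = ΔV / Q = 1.626 × 10^7 m³ / 74200 m³/d = 219.2 d

t ≈ 219 days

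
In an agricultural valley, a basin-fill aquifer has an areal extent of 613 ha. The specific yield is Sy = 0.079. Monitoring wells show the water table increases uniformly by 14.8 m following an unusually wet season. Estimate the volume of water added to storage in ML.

A = 613 ha = 6.13 × 10^6 m²
ΔV = Sy × A × Δh = 0.079 × 6.13 × 10^6 m² × 14.8 m = 7.167 × 10^6 m³
ΔV = 7.167 × 10^6 m³ = 7167 ML

ΔV ≈ 7170 ML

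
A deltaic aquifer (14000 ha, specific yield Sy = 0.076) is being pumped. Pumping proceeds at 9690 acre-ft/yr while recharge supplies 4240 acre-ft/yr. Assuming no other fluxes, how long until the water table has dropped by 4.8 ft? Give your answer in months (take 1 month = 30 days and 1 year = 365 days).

A = 14000 ha = 1.4 × 10^8 m²
Δh = 4.8 ft = 1.463 m
ΔV = Sy × A × Δh = 0.076 × 1.4 × 10^8 × 1.463 = 1.557 × 10^7 m³
Net withdrawal = 9690 − 4240 = 5450 acre-ft/yr = 18420 m³/d
t = ΔV / Q = 1.557 × 10^7 m³ / 18420 m³/d = 845.2 d
t = 845.2 d ≈ 28.17 months

t ≈ 28.2 months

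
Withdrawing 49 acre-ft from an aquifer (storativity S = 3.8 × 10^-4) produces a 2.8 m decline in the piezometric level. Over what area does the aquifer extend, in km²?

A ≈ 56.8 km²

ΔV = 49 acre-ft = 60440 m³
A = ΔV / (S × Δh) = 60440 / (3.8 × 10^-4 × 2.8) = 5.681 × 10^7 m²
A = 5.681 × 10^7 m² = 56.81 km²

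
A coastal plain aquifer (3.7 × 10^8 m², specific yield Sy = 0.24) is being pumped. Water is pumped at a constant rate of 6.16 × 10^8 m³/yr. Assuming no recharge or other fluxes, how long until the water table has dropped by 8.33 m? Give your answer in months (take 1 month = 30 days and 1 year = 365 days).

ΔV = Sy × A × Δh = 0.24 × 3.7 × 10^8 × 8.33 = 7.397 × 10^8 m³
Q = 6.16 × 10^8 m³/yr = 1.688 × 10^6 m³/d
t = ΔV / Q = 7.397 × 10^8 m³ / 1.688 × 10^6 m³/d = 438.3 d
t = 438.3 d ≈ 14.61 months

t ≈ 14.6 months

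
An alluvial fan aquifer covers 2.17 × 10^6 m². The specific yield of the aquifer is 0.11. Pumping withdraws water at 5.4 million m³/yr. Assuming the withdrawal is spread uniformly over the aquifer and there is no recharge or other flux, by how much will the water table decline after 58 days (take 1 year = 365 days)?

Δh ≈ 3.59 m

Q = 5.4 million m³/yr = 14790 m³/d
ΔV = Q × t = 14790 m³/d × 58 d = 8.581 × 10^5 m³
Δh = ΔV / (Sy × A) = 8.581 × 10^5 / (0.11 × 2.17 × 10^6) = 3.595 m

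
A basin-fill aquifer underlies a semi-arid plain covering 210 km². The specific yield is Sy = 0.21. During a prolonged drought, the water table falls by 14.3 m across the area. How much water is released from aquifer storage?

ΔV ≈ 6.31 × 10^8 m³

A = 210 km² = 2.1 × 10^8 m²
ΔV = Sy × A × Δh = 0.21 × 2.1 × 10^8 m² × 14.3 m = 6.306 × 10^8 m³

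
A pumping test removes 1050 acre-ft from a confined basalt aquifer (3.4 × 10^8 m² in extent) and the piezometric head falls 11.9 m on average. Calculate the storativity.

S ≈ 3.2 × 10^-4

ΔV = 1050 acre-ft = 1.295 × 10^6 m³
S = ΔV / (A × Δh) = 1.295 × 10^6 m³ / (3.4 × 10^8 m² × 11.9 m) = 3.201 × 10^-4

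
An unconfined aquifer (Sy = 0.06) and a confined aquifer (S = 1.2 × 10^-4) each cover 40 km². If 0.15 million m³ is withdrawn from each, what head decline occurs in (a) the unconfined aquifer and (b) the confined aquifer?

A = 40 km² = 4 × 10^7 m²
ΔV = 0.15 million m³ = 1.5 × 10^5 m³
Unconfined: Δh_u = ΔV/(Sy·A) = 1.5 × 10^5/(0.06 × 4 × 10^7) = 0.0625 m
Confined: Δh_c = ΔV/(S·A) = 1.5 × 10^5/(1.2 × 10^-4 × 4 × 10^7) = 31.25 m

Δh_u ≈ 0.0625 m; Δh_c ≈ 31.2 m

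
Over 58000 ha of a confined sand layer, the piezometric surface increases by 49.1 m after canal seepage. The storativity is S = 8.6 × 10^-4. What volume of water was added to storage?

ΔV ≈ 2.45 × 10^7 m³

A = 58000 ha = 5.8 × 10^8 m²
ΔV = S × A × Δh = 8.6 × 10^-4 × 5.8 × 10^8 m² × 49.1 m = 2.449 × 10^7 m³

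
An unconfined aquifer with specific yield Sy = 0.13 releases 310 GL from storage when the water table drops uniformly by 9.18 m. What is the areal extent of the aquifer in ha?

A ≈ 26000 ha

ΔV = 310 GL = 3.1 × 10^8 m³
A = ΔV / (Sy × Δh) = 3.1 × 10^8 / (0.13 × 9.18) = 2.598 × 10^8 m²
A = 2.598 × 10^8 m² = 25980 ha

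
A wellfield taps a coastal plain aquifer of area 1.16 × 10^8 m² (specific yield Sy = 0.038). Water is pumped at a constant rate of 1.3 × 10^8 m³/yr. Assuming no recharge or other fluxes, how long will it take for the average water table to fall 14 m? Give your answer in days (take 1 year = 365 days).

t ≈ 173 days

ΔV = Sy × A × Δh = 0.038 × 1.16 × 10^8 × 14 = 6.171 × 10^7 m³
Q = 1.3 × 10^8 m³/yr = 3.562 × 10^5 m³/d
t = ΔV / Q = 6.171 × 10^7 m³ / 3.562 × 10^5 m³/d = 173.3 d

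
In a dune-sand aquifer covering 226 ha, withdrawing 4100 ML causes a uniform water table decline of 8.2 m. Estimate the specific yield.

Sy ≈ 0.22

A = 226 ha = 2.26 × 10^6 m²
ΔV = 4100 ML = 4.1 × 10^6 m³
Sy = ΔV / (A × Δh) = 4.1 × 10^6 m³ / (2.26 × 10^6 m² × 8.2 m) = 0.2212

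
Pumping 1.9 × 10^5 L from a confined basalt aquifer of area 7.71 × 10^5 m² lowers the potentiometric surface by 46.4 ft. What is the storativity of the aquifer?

Δh = 46.4 ft = 14.14 m
ΔV = 1.9 × 10^5 L = 190 m³
S = ΔV / (A × Δh) = 190 m³ / (7.71 × 10^5 m² × 14.14 m) = 1.742 × 10^-5

S ≈ 1.7 × 10^-5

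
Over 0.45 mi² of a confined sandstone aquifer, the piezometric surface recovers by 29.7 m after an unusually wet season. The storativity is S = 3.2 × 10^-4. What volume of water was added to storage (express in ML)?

ΔV ≈ 11.1 ML

A = 0.45 mi² = 1.165 × 10^6 m²
ΔV = S × A × Δh = 3.2 × 10^-4 × 1.165 × 10^6 m² × 29.7 m = 11080 m³
ΔV = 11080 m³ = 11.08 ML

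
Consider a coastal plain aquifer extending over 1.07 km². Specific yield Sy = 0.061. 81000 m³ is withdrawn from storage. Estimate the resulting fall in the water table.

A = 1.07 km² = 1.07 × 10^6 m²
Δh = ΔV / (Sy × A) = 81000 m³ / (0.061 × 1.07 × 10^6 m²) = 1.241 m

Δh ≈ 1.24 m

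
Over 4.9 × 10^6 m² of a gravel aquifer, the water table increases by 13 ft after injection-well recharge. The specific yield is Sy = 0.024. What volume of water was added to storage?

ΔV ≈ 4.66 × 10^5 m³

Δh = 13 ft = 3.962 m
ΔV = Sy × A × Δh = 0.024 × 4.9 × 10^6 m² × 3.962 m = 4.66 × 10^5 m³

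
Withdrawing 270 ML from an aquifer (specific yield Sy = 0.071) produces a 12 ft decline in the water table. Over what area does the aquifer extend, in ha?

A ≈ 104 ha

Δh = 12 ft = 3.658 m
ΔV = 270 ML = 2.7 × 10^5 m³
A = ΔV / (Sy × Δh) = 2.7 × 10^5 / (0.071 × 3.658) = 1.04 × 10^6 m²
A = 1.04 × 10^6 m² = 104 ha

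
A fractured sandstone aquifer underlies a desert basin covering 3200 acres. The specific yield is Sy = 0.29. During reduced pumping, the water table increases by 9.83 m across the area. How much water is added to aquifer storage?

ΔV ≈ 3.69 × 10^7 m³

A = 3200 acres = 1.295 × 10^7 m²
ΔV = Sy × A × Δh = 0.29 × 1.295 × 10^7 m² × 9.83 m = 3.692 × 10^7 m³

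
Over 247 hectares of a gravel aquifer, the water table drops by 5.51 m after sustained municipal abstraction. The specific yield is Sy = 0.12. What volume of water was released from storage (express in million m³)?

A = 247 hectares = 2.47 × 10^6 m²
ΔV = Sy × A × Δh = 0.12 × 2.47 × 10^6 m² × 5.51 m = 1.633 × 10^6 m³
ΔV = 1.633 × 10^6 m³ = 1.633 million m³

ΔV ≈ 1.63 million m³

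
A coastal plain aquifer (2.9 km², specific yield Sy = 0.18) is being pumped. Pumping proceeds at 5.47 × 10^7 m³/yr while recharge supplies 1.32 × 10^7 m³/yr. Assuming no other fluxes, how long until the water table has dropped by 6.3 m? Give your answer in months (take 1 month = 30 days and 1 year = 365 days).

A = 2.9 km² = 2.9 × 10^6 m²
ΔV = Sy × A × Δh = 0.18 × 2.9 × 10^6 × 6.3 = 3.289 × 10^6 m³
Net withdrawal = 5.47 × 10^7 − 1.32 × 10^7 = 4.15 × 10^7 m³/yr = 1.137 × 10^5 m³/d
t = ΔV / Q = 3.289 × 10^6 m³ / 1.137 × 10^5 m³/d = 28.92 d
t = 28.92 d ≈ 0.9641 months

t ≈ 0.964 months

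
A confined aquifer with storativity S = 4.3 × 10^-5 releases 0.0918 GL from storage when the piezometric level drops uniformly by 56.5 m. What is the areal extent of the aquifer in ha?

ΔV = 0.0918 GL = 91800 m³
A = ΔV / (S × Δh) = 91800 / (4.3 × 10^-5 × 56.5) = 3.779 × 10^7 m²
A = 3.779 × 10^7 m² = 3779 ha

A ≈ 3780 ha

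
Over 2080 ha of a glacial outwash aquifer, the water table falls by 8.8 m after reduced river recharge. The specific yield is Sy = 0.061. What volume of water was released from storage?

ΔV ≈ 1.12 × 10^7 m³

A = 2080 ha = 2.08 × 10^7 m²
ΔV = Sy × A × Δh = 0.061 × 2.08 × 10^7 m² × 8.8 m = 1.117 × 10^7 m³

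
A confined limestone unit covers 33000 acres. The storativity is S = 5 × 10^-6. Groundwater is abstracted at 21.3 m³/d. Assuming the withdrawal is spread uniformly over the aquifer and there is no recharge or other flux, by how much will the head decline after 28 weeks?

A = 33000 acres = 1.335 × 10^8 m²
t = 28 weeks = 196 d
ΔV = Q × t = 21.3 m³/d × 196 d = 4175 m³
Δh = ΔV / (S × A) = 4175 / (5 × 10^-6 × 1.335 × 10^8) = 6.252 m

Δh ≈ 6.25 m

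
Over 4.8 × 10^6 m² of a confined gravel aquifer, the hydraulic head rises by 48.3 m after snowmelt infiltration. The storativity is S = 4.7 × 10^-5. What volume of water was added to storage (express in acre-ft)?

ΔV ≈ 8.83 acre-ft

ΔV = S × A × Δh = 4.7 × 10^-5 × 4.8 × 10^6 m² × 48.3 m = 10900 m³
ΔV = 10900 m³ = 8.834 acre-ft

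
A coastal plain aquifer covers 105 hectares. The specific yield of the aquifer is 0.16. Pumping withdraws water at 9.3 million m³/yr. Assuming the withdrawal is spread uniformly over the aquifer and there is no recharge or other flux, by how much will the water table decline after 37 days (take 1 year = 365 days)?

A = 105 hectares = 1.05 × 10^6 m²
Q = 9.3 million m³/yr = 25480 m³/d
ΔV = Q × t = 25480 m³/d × 37 d = 9.427 × 10^5 m³
Δh = ΔV / (Sy × A) = 9.427 × 10^5 / (0.16 × 1.05 × 10^6) = 5.612 m

Δh ≈ 5.61 m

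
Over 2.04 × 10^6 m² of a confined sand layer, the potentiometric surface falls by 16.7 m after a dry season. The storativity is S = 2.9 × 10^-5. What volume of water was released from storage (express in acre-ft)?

ΔV ≈ 0.801 acre-ft

ΔV = S × A × Δh = 2.9 × 10^-5 × 2.04 × 10^6 m² × 16.7 m = 988 m³
ΔV = 988 m³ = 0.801 acre-ft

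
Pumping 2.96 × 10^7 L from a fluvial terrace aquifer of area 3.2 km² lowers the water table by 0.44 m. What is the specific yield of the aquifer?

Sy ≈ 0.021

A = 3.2 km² = 3.2 × 10^6 m²
ΔV = 2.96 × 10^7 L = 29600 m³
Sy = ΔV / (A × Δh) = 29600 m³ / (3.2 × 10^6 m² × 0.44 m) = 0.02102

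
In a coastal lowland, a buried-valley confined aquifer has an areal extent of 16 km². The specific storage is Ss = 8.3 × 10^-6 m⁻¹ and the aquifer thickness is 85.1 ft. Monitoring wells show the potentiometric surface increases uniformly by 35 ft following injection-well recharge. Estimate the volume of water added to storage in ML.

ΔV ≈ 36.7 ML

b = 85.1 ft = 25.94 m
S = Ss × b = 8.3 × 10^-6 m⁻¹ × 25.94 m = 2.153 × 10^-4
A = 16 km² = 1.6 × 10^7 m²
Δh = 35 ft = 10.67 m
ΔV = S × A × Δh = 2.153 × 10^-4 × 1.6 × 10^7 m² × 10.67 m = 36750 m³
ΔV = 36750 m³ = 36.75 ML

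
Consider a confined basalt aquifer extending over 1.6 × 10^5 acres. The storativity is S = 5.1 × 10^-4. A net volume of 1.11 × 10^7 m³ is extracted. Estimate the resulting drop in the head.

Δh ≈ 33.6 m

A = 1.6 × 10^5 acres = 6.475 × 10^8 m²
Δh = ΔV / (S × A) = 1.11 × 10^7 m³ / (5.1 × 10^-4 × 6.475 × 10^8 m²) = 33.61 m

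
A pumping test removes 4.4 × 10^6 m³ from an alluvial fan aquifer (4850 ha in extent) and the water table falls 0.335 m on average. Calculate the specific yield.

A = 4850 ha = 4.85 × 10^7 m²
Sy = ΔV / (A × Δh) = 4.4 × 10^6 m³ / (4.85 × 10^7 m² × 0.335 m) = 0.2708

Sy ≈ 0.27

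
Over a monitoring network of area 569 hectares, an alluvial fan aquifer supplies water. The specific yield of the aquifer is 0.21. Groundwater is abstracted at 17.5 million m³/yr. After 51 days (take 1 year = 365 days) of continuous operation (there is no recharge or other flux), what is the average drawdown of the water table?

A = 569 hectares = 5.69 × 10^6 m²
Q = 17.5 million m³/yr = 47950 m³/d
ΔV = Q × t = 47950 m³/d × 51 d = 2.445 × 10^6 m³
Δh = ΔV / (Sy × A) = 2.445 × 10^6 / (0.21 × 5.69 × 10^6) = 2.046 m

Δh ≈ 2.05 m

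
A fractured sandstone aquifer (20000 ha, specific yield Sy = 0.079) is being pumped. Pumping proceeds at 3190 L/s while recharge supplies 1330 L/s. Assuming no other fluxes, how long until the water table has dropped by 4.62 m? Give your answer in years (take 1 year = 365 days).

A = 20000 ha = 2 × 10^8 m²
ΔV = Sy × A × Δh = 0.079 × 2 × 10^8 × 4.62 = 7.3 × 10^7 m³
Net withdrawal = 3190 − 1330 = 1860 L/s = 1.607 × 10^5 m³/d
t = ΔV / Q = 7.3 × 10^7 m³ / 1.607 × 10^5 m³/d = 454.2 d
t = 454.2 d ≈ 1.244 years

t ≈ 1.24 years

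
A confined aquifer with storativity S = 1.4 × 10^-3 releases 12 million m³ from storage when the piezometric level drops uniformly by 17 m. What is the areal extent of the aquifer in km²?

A ≈ 504 km²

ΔV = 12 million m³ = 1.2 × 10^7 m³
A = ΔV / (S × Δh) = 1.2 × 10^7 / (0.0014 × 17) = 5.042 × 10^8 m²
A = 5.042 × 10^8 m² = 504.2 km²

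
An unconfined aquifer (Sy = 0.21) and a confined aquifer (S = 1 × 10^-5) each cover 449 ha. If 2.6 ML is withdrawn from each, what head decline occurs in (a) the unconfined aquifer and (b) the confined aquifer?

Δh_u ≈ 0.00276 m; Δh_c ≈ 57.9 m

A = 449 ha = 4.49 × 10^6 m²
ΔV = 2.6 ML = 2600 m³
Unconfined: Δh_u = ΔV/(Sy·A) = 2600/(0.21 × 4.49 × 10^6) = 0.002757 m
Confined: Δh_c = ΔV/(S·A) = 2600/(1 × 10^-5 × 4.49 × 10^6) = 57.91 m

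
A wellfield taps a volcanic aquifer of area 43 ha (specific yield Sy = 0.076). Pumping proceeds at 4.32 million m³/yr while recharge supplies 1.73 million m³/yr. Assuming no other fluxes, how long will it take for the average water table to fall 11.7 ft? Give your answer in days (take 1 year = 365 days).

t ≈ 16.4 days

A = 43 ha = 4.3 × 10^5 m²
Δh = 11.7 ft = 3.566 m
ΔV = Sy × A × Δh = 0.076 × 4.3 × 10^5 × 3.566 = 1.165 × 10^5 m³
Net withdrawal = 4.32 − 1.73 = 2.59 million m³/yr = 7096 m³/d
t = ΔV / Q = 1.165 × 10^5 m³ / 7096 m³/d = 16.42 d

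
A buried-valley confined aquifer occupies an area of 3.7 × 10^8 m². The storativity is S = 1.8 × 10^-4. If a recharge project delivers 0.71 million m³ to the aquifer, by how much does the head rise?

ΔV = 0.71 million m³ = 7.1 × 10^5 m³
Δh = ΔV / (S × A) = 7.1 × 10^5 m³ / (1.8 × 10^-4 × 3.7 × 10^8 m²) = 10.66 m

Δh ≈ 10.7 m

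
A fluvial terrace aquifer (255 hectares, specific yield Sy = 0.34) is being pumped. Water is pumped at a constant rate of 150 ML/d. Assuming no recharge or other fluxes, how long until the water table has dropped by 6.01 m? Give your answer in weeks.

A = 255 hectares = 2.55 × 10^6 m²
ΔV = Sy × A × Δh = 0.34 × 2.55 × 10^6 × 6.01 = 5.211 × 10^6 m³
Q = 150 ML/d = 1.5 × 10^5 m³/d
t = ΔV / Q = 5.211 × 10^6 m³ / 1.5 × 10^5 m³/d = 34.74 d
t = 34.74 d ≈ 4.963 weeks

t ≈ 4.96 weeks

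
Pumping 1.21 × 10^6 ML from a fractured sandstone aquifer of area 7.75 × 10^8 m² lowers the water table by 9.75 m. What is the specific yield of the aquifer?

ΔV = 1.21 × 10^6 ML = 1.21 × 10^9 m³
Sy = ΔV / (A × Δh) = 1.21 × 10^9 m³ / (7.75 × 10^8 m² × 9.75 m) = 0.1601

Sy ≈ 0.16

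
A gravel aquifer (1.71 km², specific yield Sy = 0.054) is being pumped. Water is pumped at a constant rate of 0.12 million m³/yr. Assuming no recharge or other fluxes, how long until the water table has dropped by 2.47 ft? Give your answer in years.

t ≈ 0.579 years

A = 1.71 km² = 1.71 × 10^6 m²
Δh = 2.47 ft = 0.7529 m
ΔV = Sy × A × Δh = 0.054 × 1.71 × 10^6 × 0.7529 = 69520 m³
Q = 0.12 million m³/yr = 328.8 m³/d
t = ΔV / Q = 69520 m³ / 328.8 m³/d = 211.5 d
t = 211.5 d ≈ 0.5793 years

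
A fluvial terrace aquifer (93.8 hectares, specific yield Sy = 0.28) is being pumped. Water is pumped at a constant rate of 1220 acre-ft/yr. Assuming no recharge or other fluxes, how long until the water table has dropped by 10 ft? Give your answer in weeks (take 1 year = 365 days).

A = 93.8 hectares = 9.38 × 10^5 m²
Δh = 10 ft = 3.048 m
ΔV = Sy × A × Δh = 0.28 × 9.38 × 10^5 × 3.048 = 8.005 × 10^5 m³
Q = 1220 acre-ft/yr = 4123 m³/d
t = ΔV / Q = 8.005 × 10^5 m³ / 4123 m³/d = 194.2 d
t = 194.2 d ≈ 27.74 weeks

t ≈ 27.7 weeks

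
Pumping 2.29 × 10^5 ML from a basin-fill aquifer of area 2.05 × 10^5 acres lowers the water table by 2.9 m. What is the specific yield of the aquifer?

Sy ≈ 0.095

A = 2.05 × 10^5 acres = 8.296 × 10^8 m²
ΔV = 2.29 × 10^5 ML = 2.29 × 10^8 m³
Sy = ΔV / (A × Δh) = 2.29 × 10^8 m³ / (8.296 × 10^8 m² × 2.9 m) = 0.09518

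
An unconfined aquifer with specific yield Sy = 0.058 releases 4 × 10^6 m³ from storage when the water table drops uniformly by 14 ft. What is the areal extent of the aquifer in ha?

Δh = 14 ft = 4.267 m
A = ΔV / (Sy × Δh) = 4 × 10^6 / (0.058 × 4.267) = 1.616 × 10^7 m²
A = 1.616 × 10^7 m² = 1616 ha

A ≈ 1620 ha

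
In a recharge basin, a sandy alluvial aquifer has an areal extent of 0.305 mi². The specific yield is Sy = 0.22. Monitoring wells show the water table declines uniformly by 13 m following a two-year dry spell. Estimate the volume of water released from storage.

ΔV ≈ 2.26 × 10^6 m³

A = 0.305 mi² = 7.899 × 10^5 m²
ΔV = Sy × A × Δh = 0.22 × 7.899 × 10^5 m² × 13 m = 2.259 × 10^6 m³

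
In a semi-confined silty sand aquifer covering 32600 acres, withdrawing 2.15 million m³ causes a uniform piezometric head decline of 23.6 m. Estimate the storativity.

S ≈ 6.9 × 10^-4

A = 32600 acres = 1.319 × 10^8 m²
ΔV = 2.15 million m³ = 2.15 × 10^6 m³
S = ΔV / (A × Δh) = 2.15 × 10^6 m³ / (1.319 × 10^8 m² × 23.6 m) = 6.905 × 10^-4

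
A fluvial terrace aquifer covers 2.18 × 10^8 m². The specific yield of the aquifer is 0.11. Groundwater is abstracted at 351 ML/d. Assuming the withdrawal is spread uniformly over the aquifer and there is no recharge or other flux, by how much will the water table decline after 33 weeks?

Q = 351 ML/d = 3.51 × 10^5 m³/d
t = 33 weeks = 231 d
ΔV = Q × t = 3.51 × 10^5 m³/d × 231 d = 8.108 × 10^7 m³
Δh = ΔV / (Sy × A) = 8.108 × 10^7 / (0.11 × 2.18 × 10^8) = 3.381 m

Δh ≈ 3.38 m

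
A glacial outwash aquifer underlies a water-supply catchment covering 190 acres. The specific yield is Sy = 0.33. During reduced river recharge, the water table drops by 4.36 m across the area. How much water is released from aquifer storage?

ΔV ≈ 1.11 × 10^6 m³

A = 190 acres = 7.689 × 10^5 m²
ΔV = Sy × A × Δh = 0.33 × 7.689 × 10^5 m² × 4.36 m = 1.106 × 10^6 m³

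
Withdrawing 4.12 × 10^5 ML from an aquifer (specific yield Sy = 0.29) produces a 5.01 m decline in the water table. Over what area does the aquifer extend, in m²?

ΔV = 4.12 × 10^5 ML = 4.12 × 10^8 m³
A = ΔV / (Sy × Δh) = 4.12 × 10^8 / (0.29 × 5.01) = 2.836 × 10^8 m²

A ≈ 2.84 × 10^8 m²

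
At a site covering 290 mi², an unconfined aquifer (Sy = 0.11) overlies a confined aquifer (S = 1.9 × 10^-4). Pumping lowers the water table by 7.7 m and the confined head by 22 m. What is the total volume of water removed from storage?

A = 290 mi² = 7.511 × 10^8 m²
Unconfined: ΔV_u = Sy × A × Δh_u = 0.11 × 7.511 × 10^8 × 7.7 = 6.362 × 10^8 m³
Confined: ΔV_c = S × A × Δh_c = 1.9 × 10^-4 × 7.511 × 10^8 × 22 = 3.14 × 10^6 m³
Total ΔV = 6.362 × 10^8 + 3.14 × 10^6 = 6.393 × 10^8 m³

ΔV ≈ 6.39 × 10^8 m³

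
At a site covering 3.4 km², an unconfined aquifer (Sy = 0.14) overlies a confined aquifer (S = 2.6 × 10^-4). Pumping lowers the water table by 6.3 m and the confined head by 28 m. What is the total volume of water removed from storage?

A = 3.4 km² = 3.4 × 10^6 m²
Unconfined: ΔV_u = Sy × A × Δh_u = 0.14 × 3.4 × 10^6 × 6.3 = 2.999 × 10^6 m³
Confined: ΔV_c = S × A × Δh_c = 2.6 × 10^-4 × 3.4 × 10^6 × 28 = 24750 m³
Total ΔV = 2.999 × 10^6 + 24750 = 3.024 × 10^6 m³

ΔV ≈ 3.02 × 10^6 m³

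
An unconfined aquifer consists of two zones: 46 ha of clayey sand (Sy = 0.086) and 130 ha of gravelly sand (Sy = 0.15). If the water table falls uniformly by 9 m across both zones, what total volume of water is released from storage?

A₁ = 46 ha = 4.6 × 10^5 m²; A₂ = 130 ha = 1.3 × 10^6 m²
ΔV₁ = 0.086 × 4.6 × 10^5 × 9 = 3.56 × 10^5 m³
ΔV₂ = 0.15 × 1.3 × 10^6 × 9 = 1.755 × 10^6 m³
ΔV = ΔV₁ + ΔV₂ = 2.111 × 10^6 m³

ΔV ≈ 2.11 × 10^6 m³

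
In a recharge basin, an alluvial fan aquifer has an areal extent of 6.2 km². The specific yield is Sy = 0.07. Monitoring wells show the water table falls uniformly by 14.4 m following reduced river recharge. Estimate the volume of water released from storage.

ΔV ≈ 6.25 × 10^6 m³

A = 6.2 km² = 6.2 × 10^6 m²
ΔV = Sy × A × Δh = 0.07 × 6.2 × 10^6 m² × 14.4 m = 6.25 × 10^6 m³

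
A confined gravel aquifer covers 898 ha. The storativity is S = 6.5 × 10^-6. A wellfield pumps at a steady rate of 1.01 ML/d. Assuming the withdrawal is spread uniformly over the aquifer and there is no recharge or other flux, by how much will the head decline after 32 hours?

A = 898 ha = 8.98 × 10^6 m²
Q = 1.01 ML/d = 1010 m³/d
t = 32 hours = 1.333 d
ΔV = Q × t = 1010 m³/d × 1.333 d = 1347 m³
Δh = ΔV / (S × A) = 1347 / (6.5 × 10^-6 × 8.98 × 10^6) = 23.07 m

Δh ≈ 23.1 m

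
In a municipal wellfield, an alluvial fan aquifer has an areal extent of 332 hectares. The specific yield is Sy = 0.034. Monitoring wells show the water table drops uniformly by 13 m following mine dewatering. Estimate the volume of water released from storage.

A = 332 hectares = 3.32 × 10^6 m²
ΔV = Sy × A × Δh = 0.034 × 3.32 × 10^6 m² × 13 m = 1.467 × 10^6 m³

ΔV ≈ 1.47 × 10^6 m³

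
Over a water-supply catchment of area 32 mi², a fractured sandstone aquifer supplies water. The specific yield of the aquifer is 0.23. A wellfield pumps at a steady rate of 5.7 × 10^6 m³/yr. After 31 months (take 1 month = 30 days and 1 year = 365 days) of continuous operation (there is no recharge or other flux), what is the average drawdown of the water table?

Δh ≈ 0.762 m

A = 32 mi² = 8.288 × 10^7 m²
Q = 5.7 × 10^6 m³/yr = 15620 m³/d
t = 31 months = 930 d
ΔV = Q × t = 15620 m³/d × 930 d = 1.452 × 10^7 m³
Δh = ΔV / (Sy × A) = 1.452 × 10^7 / (0.23 × 8.288 × 10^7) = 0.7619 m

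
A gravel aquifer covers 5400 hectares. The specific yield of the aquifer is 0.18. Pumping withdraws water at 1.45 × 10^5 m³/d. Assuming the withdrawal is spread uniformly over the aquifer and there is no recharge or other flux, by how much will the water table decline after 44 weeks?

A = 5400 hectares = 5.4 × 10^7 m²
t = 44 weeks = 308 d
ΔV = Q × t = 1.45 × 10^5 m³/d × 308 d = 4.466 × 10^7 m³
Δh = ΔV / (Sy × A) = 4.466 × 10^7 / (0.18 × 5.4 × 10^7) = 4.595 m

Δh ≈ 4.59 m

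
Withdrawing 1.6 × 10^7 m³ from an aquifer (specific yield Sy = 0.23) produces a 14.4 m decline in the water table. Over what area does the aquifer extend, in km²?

A = ΔV / (Sy × Δh) = 1.6 × 10^7 / (0.23 × 14.4) = 4.831 × 10^6 m²
A = 4.831 × 10^6 m² = 4.831 km²

A ≈ 4.83 km²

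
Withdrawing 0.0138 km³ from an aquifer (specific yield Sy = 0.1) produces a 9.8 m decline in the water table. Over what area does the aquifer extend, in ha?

A ≈ 1410 ha

ΔV = 0.0138 km³ = 1.38 × 10^7 m³
A = ΔV / (Sy × Δh) = 1.38 × 10^7 / (0.1 × 9.8) = 1.408 × 10^7 m²
A = 1.408 × 10^7 m² = 1408 ha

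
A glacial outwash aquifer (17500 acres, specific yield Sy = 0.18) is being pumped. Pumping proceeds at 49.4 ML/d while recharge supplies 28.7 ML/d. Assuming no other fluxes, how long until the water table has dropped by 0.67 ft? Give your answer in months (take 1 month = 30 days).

t ≈ 4.19 months

A = 17500 acres = 7.082 × 10^7 m²
Δh = 0.67 ft = 0.2042 m
ΔV = Sy × A × Δh = 0.18 × 7.082 × 10^7 × 0.2042 = 2.603 × 10^6 m³
Net withdrawal = 49.4 − 28.7 = 20.7 ML/d = 20700 m³/d
t = ΔV / Q = 2.603 × 10^6 m³ / 20700 m³/d = 125.8 d
t = 125.8 d ≈ 4.192 months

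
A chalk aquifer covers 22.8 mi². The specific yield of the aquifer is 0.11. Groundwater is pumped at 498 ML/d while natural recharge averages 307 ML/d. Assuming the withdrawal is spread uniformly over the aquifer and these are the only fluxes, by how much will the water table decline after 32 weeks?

Δh ≈ 6.59 m

A = 22.8 mi² = 5.905 × 10^7 m²
Net abstraction = 498 − 307 = 191 ML/d
Q_net = 191 ML/d = 1.91 × 10^5 m³/d
t = 32 weeks = 224 d
ΔV = Q × t = 1.91 × 10^5 m³/d × 224 d = 4.278 × 10^7 m³
Δh = ΔV / (Sy × A) = 4.278 × 10^7 / (0.11 × 5.905 × 10^7) = 6.587 m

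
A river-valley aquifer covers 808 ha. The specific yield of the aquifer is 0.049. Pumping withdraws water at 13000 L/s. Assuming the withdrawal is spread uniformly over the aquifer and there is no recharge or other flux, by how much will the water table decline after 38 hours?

Δh ≈ 4.49 m

A = 808 ha = 8.08 × 10^6 m²
Q = 13000 L/s = 1.123 × 10^6 m³/d
t = 38 hours = 1.583 d
ΔV = Q × t = 1.123 × 10^6 m³/d × 1.583 d = 1.778 × 10^6 m³
Δh = ΔV / (Sy × A) = 1.778 × 10^6 / (0.049 × 8.08 × 10^6) = 4.492 m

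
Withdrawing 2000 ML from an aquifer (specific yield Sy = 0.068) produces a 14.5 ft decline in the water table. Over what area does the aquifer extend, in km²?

Δh = 14.5 ft = 4.42 m
ΔV = 2000 ML = 2 × 10^6 m³
A = ΔV / (Sy × Δh) = 2 × 10^6 / (0.068 × 4.42) = 6.655 × 10^6 m²
A = 6.655 × 10^6 m² = 6.655 km²

A ≈ 6.65 km²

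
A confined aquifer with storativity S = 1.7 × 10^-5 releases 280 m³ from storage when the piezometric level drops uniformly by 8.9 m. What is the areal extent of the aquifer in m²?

A = ΔV / (S × Δh) = 280 / (1.7 × 10^-5 × 8.9) = 1.851 × 10^6 m²

A ≈ 1.85 × 10^6 m²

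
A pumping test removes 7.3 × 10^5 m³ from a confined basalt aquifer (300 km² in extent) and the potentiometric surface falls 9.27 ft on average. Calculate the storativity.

S ≈ 8.6 × 10^-4

A = 300 km² = 3 × 10^8 m²
Δh = 9.27 ft = 2.825 m
S = ΔV / (A × Δh) = 7.3 × 10^5 m³ / (3 × 10^8 m² × 2.825 m) = 8.612 × 10^-4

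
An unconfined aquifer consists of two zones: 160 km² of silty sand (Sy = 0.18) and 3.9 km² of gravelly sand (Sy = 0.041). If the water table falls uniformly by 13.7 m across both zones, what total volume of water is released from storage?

ΔV ≈ 3.97 × 10^8 m³

A₁ = 160 km² = 1.6 × 10^8 m²; A₂ = 3.9 km² = 3.9 × 10^6 m²
ΔV₁ = 0.18 × 1.6 × 10^8 × 13.7 = 3.946 × 10^8 m³
ΔV₂ = 0.041 × 3.9 × 10^6 × 13.7 = 2.191 × 10^6 m³
ΔV = ΔV₁ + ΔV₂ = 3.968 × 10^8 m³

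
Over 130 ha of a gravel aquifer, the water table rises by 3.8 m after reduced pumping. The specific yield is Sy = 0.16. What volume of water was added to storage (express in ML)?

A = 130 ha = 1.3 × 10^6 m²
ΔV = Sy × A × Δh = 0.16 × 1.3 × 10^6 m² × 3.8 m = 7.904 × 10^5 m³
ΔV = 7.904 × 10^5 m³ = 790.4 ML

ΔV ≈ 790 ML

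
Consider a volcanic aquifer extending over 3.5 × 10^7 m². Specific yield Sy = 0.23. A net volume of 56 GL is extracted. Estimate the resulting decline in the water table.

Δh ≈ 6.96 m

ΔV = 56 GL = 5.6 × 10^7 m³
Δh = ΔV / (Sy × A) = 5.6 × 10^7 m³ / (0.23 × 3.5 × 10^7 m²) = 6.957 m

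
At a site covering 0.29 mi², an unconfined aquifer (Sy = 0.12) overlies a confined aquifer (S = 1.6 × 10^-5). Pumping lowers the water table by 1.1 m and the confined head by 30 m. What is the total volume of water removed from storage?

ΔV ≈ 99500 m³

A = 0.29 mi² = 7.511 × 10^5 m²
Unconfined: ΔV_u = Sy × A × Δh_u = 0.12 × 7.511 × 10^5 × 1.1 = 99140 m³
Confined: ΔV_c = S × A × Δh_c = 1.6 × 10^-5 × 7.511 × 10^5 × 30 = 360.5 m³
Total ΔV = 99140 + 360.5 = 99510 m³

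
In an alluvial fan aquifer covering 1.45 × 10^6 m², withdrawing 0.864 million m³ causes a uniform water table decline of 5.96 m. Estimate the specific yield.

ΔV = 0.864 million m³ = 8.64 × 10^5 m³
Sy = ΔV / (A × Δh) = 8.64 × 10^5 m³ / (1.45 × 10^6 m² × 5.96 m) = 0.09998

Sy ≈ 0.1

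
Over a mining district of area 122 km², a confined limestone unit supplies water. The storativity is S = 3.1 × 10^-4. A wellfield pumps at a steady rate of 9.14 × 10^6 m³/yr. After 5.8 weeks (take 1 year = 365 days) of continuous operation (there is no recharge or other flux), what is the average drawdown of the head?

A = 122 km² = 1.22 × 10^8 m²
Q = 9.14 × 10^6 m³/yr = 25040 m³/d
t = 5.8 weeks = 40.6 d
ΔV = Q × t = 25040 m³/d × 40.6 d = 1.017 × 10^6 m³
Δh = ΔV / (S × A) = 1.017 × 10^6 / (3.1 × 10^-4 × 1.22 × 10^8) = 26.88 m

Δh ≈ 26.9 m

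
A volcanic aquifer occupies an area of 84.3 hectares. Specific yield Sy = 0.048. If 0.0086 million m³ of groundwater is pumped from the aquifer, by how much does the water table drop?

A = 84.3 hectares = 8.43 × 10^5 m²
ΔV = 0.0086 million m³ = 8600 m³
Δh = ΔV / (Sy × A) = 8600 m³ / (0.048 × 8.43 × 10^5 m²) = 0.2125 m

Δh ≈ 0.213 m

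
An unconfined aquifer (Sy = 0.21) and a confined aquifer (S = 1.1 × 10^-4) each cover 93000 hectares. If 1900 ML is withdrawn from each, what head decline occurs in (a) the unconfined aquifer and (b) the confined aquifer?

A = 93000 hectares = 9.3 × 10^8 m²
ΔV = 1900 ML = 1.9 × 10^6 m³
Unconfined: Δh_u = ΔV/(Sy·A) = 1.9 × 10^6/(0.21 × 9.3 × 10^8) = 0.009729 m
Confined: Δh_c = ΔV/(S·A) = 1.9 × 10^6/(1.1 × 10^-4 × 9.3 × 10^8) = 18.57 m

Δh_u ≈ 0.00973 m; Δh_c ≈ 18.6 m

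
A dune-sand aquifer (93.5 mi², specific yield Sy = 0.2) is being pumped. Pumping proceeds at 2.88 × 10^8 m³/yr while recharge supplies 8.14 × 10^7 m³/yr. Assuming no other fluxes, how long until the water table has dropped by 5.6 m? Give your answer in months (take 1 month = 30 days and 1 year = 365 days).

t ≈ 16 months

A = 93.5 mi² = 2.422 × 10^8 m²
ΔV = Sy × A × Δh = 0.2 × 2.422 × 10^8 × 5.6 = 2.712 × 10^8 m³
Net withdrawal = 2.88 × 10^8 − 8.14 × 10^7 = 2.066 × 10^8 m³/yr = 5.66 × 10^5 m³/d
t = ΔV / Q = 2.712 × 10^8 m³ / 5.66 × 10^5 m³/d = 479.2 d
t = 479.2 d ≈ 15.97 months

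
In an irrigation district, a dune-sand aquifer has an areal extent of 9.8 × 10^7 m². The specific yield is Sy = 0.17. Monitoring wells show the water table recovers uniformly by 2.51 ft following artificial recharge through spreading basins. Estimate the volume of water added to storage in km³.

Δh = 2.51 ft = 0.765 m
ΔV = Sy × A × Δh = 0.17 × 9.8 × 10^7 m² × 0.765 m = 1.275 × 10^7 m³
ΔV = 1.275 × 10^7 m³ = 0.01275 km³

ΔV ≈ 0.0127 km³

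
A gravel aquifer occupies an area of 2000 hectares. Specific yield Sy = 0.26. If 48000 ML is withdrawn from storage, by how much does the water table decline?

A = 2000 hectares = 2 × 10^7 m²
ΔV = 48000 ML = 4.8 × 10^7 m³
Δh = ΔV / (Sy × A) = 4.8 × 10^7 m³ / (0.26 × 2 × 10^7 m²) = 9.231 m

Δh ≈ 9.23 m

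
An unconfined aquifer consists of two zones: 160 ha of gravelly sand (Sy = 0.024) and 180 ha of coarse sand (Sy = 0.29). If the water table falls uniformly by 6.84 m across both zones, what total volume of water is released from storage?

ΔV ≈ 3.83 × 10^6 m³

A₁ = 160 ha = 1.6 × 10^6 m²; A₂ = 180 ha = 1.8 × 10^6 m²
ΔV₁ = 0.024 × 1.6 × 10^6 × 6.84 = 2.627 × 10^5 m³
ΔV₂ = 0.29 × 1.8 × 10^6 × 6.84 = 3.57 × 10^6 m³
ΔV = ΔV₁ + ΔV₂ = 3.833 × 10^6 m³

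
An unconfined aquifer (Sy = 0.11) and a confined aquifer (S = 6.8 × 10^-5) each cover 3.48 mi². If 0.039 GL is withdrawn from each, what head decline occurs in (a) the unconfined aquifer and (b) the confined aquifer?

Δh_u ≈ 0.0393 m; Δh_c ≈ 63.6 m

A = 3.48 mi² = 9.013 × 10^6 m²
ΔV = 0.039 GL = 39000 m³
Unconfined: Δh_u = ΔV/(Sy·A) = 39000/(0.11 × 9.013 × 10^6) = 0.03934 m
Confined: Δh_c = ΔV/(S·A) = 39000/(6.8 × 10^-5 × 9.013 × 10^6) = 63.63 m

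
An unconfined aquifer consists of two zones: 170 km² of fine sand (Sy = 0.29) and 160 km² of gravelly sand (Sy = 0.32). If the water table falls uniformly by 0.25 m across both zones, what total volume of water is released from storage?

ΔV ≈ 2.51 × 10^7 m³

A₁ = 170 km² = 1.7 × 10^8 m²; A₂ = 160 km² = 1.6 × 10^8 m²
ΔV₁ = 0.29 × 1.7 × 10^8 × 0.25 = 1.232 × 10^7 m³
ΔV₂ = 0.32 × 1.6 × 10^8 × 0.25 = 1.28 × 10^7 m³
ΔV = ΔV₁ + ΔV₂ = 2.513 × 10^7 m³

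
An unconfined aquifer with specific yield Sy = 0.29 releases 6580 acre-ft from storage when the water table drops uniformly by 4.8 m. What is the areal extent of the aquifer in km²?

ΔV = 6580 acre-ft = 8.116 × 10^6 m³
A = ΔV / (Sy × Δh) = 8.116 × 10^6 / (0.29 × 4.8) = 5.831 × 10^6 m²
A = 5.831 × 10^6 m² = 5.831 km²

A ≈ 5.83 km²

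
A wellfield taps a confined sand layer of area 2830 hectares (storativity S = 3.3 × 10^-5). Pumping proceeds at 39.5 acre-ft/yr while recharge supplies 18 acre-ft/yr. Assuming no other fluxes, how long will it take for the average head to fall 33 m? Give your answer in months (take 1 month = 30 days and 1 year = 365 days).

t ≈ 14.1 months

A = 2830 hectares = 2.83 × 10^7 m²
ΔV = S × A × Δh = 3.3 × 10^-5 × 2.83 × 10^7 × 33 = 30820 m³
Net withdrawal = 39.5 − 18 = 21.5 acre-ft/yr = 72.66 m³/d
t = ΔV / Q = 30820 m³ / 72.66 m³/d = 424.2 d
t = 424.2 d ≈ 14.14 months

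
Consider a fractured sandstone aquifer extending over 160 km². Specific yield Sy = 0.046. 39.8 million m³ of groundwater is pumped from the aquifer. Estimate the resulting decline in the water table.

Δh ≈ 5.41 m

A = 160 km² = 1.6 × 10^8 m²
ΔV = 39.8 million m³ = 3.98 × 10^7 m³
Δh = ΔV / (Sy × A) = 3.98 × 10^7 m³ / (0.046 × 1.6 × 10^8 m²) = 5.408 m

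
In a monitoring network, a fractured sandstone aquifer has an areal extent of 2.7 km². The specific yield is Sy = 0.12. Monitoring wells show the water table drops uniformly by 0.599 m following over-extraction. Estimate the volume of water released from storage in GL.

ΔV ≈ 0.194 GL

A = 2.7 km² = 2.7 × 10^6 m²
ΔV = Sy × A × Δh = 0.12 × 2.7 × 10^6 m² × 0.599 m = 1.941 × 10^5 m³
ΔV = 1.941 × 10^5 m³ = 0.1941 GL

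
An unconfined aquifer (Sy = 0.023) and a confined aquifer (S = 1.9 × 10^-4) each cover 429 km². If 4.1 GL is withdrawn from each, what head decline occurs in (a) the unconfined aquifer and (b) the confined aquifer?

A = 429 km² = 4.29 × 10^8 m²
ΔV = 4.1 GL = 4.1 × 10^6 m³
Unconfined: Δh_u = ΔV/(Sy·A) = 4.1 × 10^6/(0.023 × 4.29 × 10^8) = 0.4155 m
Confined: Δh_c = ΔV/(S·A) = 4.1 × 10^6/(1.9 × 10^-4 × 4.29 × 10^8) = 50.3 m

Δh_u ≈ 0.416 m; Δh_c ≈ 50.3 m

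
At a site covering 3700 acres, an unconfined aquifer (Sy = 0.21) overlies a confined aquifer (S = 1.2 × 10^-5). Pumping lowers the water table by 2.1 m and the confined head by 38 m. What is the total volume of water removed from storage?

ΔV ≈ 6.61 × 10^6 m³

A = 3700 acres = 1.497 × 10^7 m²
Unconfined: ΔV_u = Sy × A × Δh_u = 0.21 × 1.497 × 10^7 × 2.1 = 6.603 × 10^6 m³
Confined: ΔV_c = S × A × Δh_c = 1.2 × 10^-5 × 1.497 × 10^7 × 38 = 6828 m³
Total ΔV = 6.603 × 10^6 + 6828 = 6.61 × 10^6 m³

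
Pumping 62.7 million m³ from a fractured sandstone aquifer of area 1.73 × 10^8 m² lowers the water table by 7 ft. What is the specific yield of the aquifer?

Δh = 7 ft = 2.134 m
ΔV = 62.7 million m³ = 6.27 × 10^7 m³
Sy = ΔV / (A × Δh) = 6.27 × 10^7 m³ / (1.73 × 10^8 m² × 2.134 m) = 0.1699

Sy ≈ 0.17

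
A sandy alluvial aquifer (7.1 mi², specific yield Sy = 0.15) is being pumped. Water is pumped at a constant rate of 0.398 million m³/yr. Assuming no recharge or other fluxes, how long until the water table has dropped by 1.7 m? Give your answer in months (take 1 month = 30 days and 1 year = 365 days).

A = 7.1 mi² = 1.839 × 10^7 m²
ΔV = Sy × A × Δh = 0.15 × 1.839 × 10^7 × 1.7 = 4.689 × 10^6 m³
Q = 0.398 million m³/yr = 1090 m³/d
t = ΔV / Q = 4.689 × 10^6 m³ / 1090 m³/d = 4300 d
t = 4300 d ≈ 143.3 months

t ≈ 143 months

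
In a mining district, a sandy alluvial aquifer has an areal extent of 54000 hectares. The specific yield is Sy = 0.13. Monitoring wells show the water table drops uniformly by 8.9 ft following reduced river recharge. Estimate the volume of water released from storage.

ΔV ≈ 1.9 × 10^8 m³

A = 54000 hectares = 5.4 × 10^8 m²
Δh = 8.9 ft = 2.713 m
ΔV = Sy × A × Δh = 0.13 × 5.4 × 10^8 m² × 2.713 m = 1.904 × 10^8 m³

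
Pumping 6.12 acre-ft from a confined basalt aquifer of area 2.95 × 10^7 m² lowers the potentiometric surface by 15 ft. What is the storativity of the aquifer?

S ≈ 5.6 × 10^-5

Δh = 15 ft = 4.572 m
ΔV = 6.12 acre-ft = 7549 m³
S = ΔV / (A × Δh) = 7549 m³ / (2.95 × 10^7 m² × 4.572 m) = 5.597 × 10^-5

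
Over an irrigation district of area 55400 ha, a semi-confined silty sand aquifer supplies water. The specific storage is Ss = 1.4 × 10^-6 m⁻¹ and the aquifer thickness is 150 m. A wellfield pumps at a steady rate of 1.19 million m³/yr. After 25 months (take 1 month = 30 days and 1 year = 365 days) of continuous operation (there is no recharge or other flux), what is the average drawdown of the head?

S = Ss × b = 1.4 × 10^-6 m⁻¹ × 150 m = 2.1 × 10^-4
A = 55400 ha = 5.54 × 10^8 m²
Q = 1.19 million m³/yr = 3260 m³/d
t = 25 months = 750 d
ΔV = Q × t = 3260 m³/d × 750 d = 2.445 × 10^6 m³
Δh = ΔV / (S × A) = 2.445 × 10^6 / (2.1 × 10^-4 × 5.54 × 10^8) = 21.02 m

Δh ≈ 21 m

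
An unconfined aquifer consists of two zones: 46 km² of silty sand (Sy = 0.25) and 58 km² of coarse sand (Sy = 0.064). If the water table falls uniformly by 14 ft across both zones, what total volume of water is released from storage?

A₁ = 46 km² = 4.6 × 10^7 m²; A₂ = 58 km² = 5.8 × 10^7 m²
Δh = 14 ft = 4.267 m
ΔV₁ = 0.25 × 4.6 × 10^7 × 4.267 = 4.907 × 10^7 m³
ΔV₂ = 0.064 × 5.8 × 10^7 × 4.267 = 1.584 × 10^7 m³
ΔV = ΔV₁ + ΔV₂ = 6.491 × 10^7 m³

ΔV ≈ 6.49 × 10^7 m³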